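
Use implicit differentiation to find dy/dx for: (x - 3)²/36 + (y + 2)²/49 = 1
Apply d/dx to both sides, remembering that y depends on x. Each occurrence of y therefore brings in a y' = dy/dx via the chain rule.

With F(x, y) equal to the left-hand side minus the right, differentiate F term by term:
  d/dx[(x - 3)^2/36] = x/18 - 1/6
  d/dx[(y + 2)^2/49] = 2·y'(y + 2)/49
  d/dx[-1] = 0
Adding these up, d/dx[F] = 0 becomes
  (x/18 - 1/6) + (2y/49 + 4/49)·y' = 0,
so isolating y',
  dy/dx = -(x/18 - 1/6)/(2y/49 + 4/49)
        = -((x - 3)/18)/(2(y + 2)/49) = 49(3 - x)/(36(y + 2))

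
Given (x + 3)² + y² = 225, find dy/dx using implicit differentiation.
Differentiate the relation implicitly: treat y = y(x) and apply the chain rule, so every y-derivative picks up a y' = dy/dx factor.

With everything moved to the left-hand side, differentiate term by term:
  d/dx[y^2] = 2y·y'
  d/dx[(x + 3)^2] = 2x + 6
  d/dx[-225] = 0

Separating the contributions that come from x directly and those that come through y:
  without y':      2x + 6
  multiplying y':  2y

so (2x + 6) + (2y)·y' = 0, and therefore
  dy/dx = -(2x + 6)/(2y) = (-x - 3)/y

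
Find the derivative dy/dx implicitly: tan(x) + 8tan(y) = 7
Differentiate both sides with respect to x, treating y as y(x). By the chain rule, any term containing y contributes a factor of y' = dy/dx when we differentiate it.

Move every term to one side and write the relation as F(x, y) = 0. Term by term,
  d/dx[tan(x)] = tan(x)^2 + 1
  d/dx[8tan(y)] = 8·y'(tan(y)^2 + 1)
  d/dx[-7] = 0

The pieces without y' make up ∂F/∂x and the coefficient of y' is ∂F/∂y:
  ∂F/∂x = tan(x)^2 + 1,
  ∂F/∂y = 8tan(y)^2 + 8.

Since d/dx[F] = ∂F/∂x + (∂F/∂y)·y' = 0, solve for y':
  (∂F/∂y)·y' = -∂F/∂x
  dy/dx = -(∂F/∂x)/(∂F/∂y) = -(tan(x)^2 + 1)/(8tan(y)^2 + 8) = -cos(y)^2/(8cos(x)^2)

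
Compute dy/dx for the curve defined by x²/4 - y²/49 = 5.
Take d/dx of both sides. Since y is implicitly a function of x, the chain rule attaches a y' = dy/dx factor whenever we differentiate through y.

Set F(x, y) = (left side) − (right side), so the curve is F = 0. Differentiating each term of F:
  d/dx[x^2/4] = x/2
  d/dx[-y^2/49] = -2y·y'/49
  d/dx[-5] = 0

Collecting, the y'-free part is the partial derivative in x and the y' coefficient is the partial derivative in y:
  ∂F/∂x = x/2
  ∂F/∂y = -2y/49

so d/dx[F(x, y(x))] = ∂F/∂x + (∂F/∂y)·y' = 0. Rearranging,
  dy/dx = -(∂F/∂x)/(∂F/∂y) = -(x/2)/(-2y/49) = 49x/(4y)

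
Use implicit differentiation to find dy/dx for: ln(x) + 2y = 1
Differentiate both sides with respect to x, treating y as y(x). By the chain rule, any term containing y contributes a factor of y' = dy/dx when we differentiate it.

Move every term to one side and write the relation as F(x, y) = 0. Term by term,
  d/dx[2y] = 2·y'
  d/dx[ln(x)] = 1/x
  d/dx[-1] = 0

The pieces without y' make up ∂F/∂x and the coefficient of y' is ∂F/∂y:
  ∂F/∂x = 1/x,
  ∂F/∂y = 2.

Since d/dx[F] = ∂F/∂x + (∂F/∂y)·y' = 0, solve for y':
  (∂F/∂y)·y' = -∂F/∂x
  dy/dx = -(∂F/∂x)/(∂F/∂y) = -(1/x)/(2) = -1/(2x)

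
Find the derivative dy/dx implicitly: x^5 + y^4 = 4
Take d/dx of both sides. Since y is implicitly a function of x, the chain rule attaches a y' = dy/dx factor whenever we differentiate through y.

Set F(x, y) = (left side) − (right side), so the curve is F = 0. Differentiating each term of F:
  d/dx[x^5] = 5x^4
  d/dx[y^4] = 4y^3·y'
  d/dx[-4] = 0

Collecting, the y'-free part is the partial derivative in x and the y' coefficient is the partial derivative in y:
  ∂F/∂x = 5x^4
  ∂F/∂y = 4y^3

so d/dx[F(x, y(x))] = ∂F/∂x + (∂F/∂y)·y' = 0. Rearranging,
  dy/dx = -(∂F/∂x)/(∂F/∂y) = -(5x^4)/(4y^3) = -5x^4/(4y^3)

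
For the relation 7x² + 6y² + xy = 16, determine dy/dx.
Differentiate both sides with respect to x, treating y as y(x). By the chain rule, any term containing y contributes a factor of y' = dy/dx when we differentiate it.

Move every term to one side and write the relation as F(x, y) = 0. Term by term,
  d/dx[7x^2] = 14x
  d/dx[xy] = x·y' + y
  d/dx[6y^2] = 12y·y'
  d/dx[-16] = 0

The pieces without y' make up ∂F/∂x and the coefficient of y' is ∂F/∂y:
  ∂F/∂x = 14x + y,
  ∂F/∂y = x + 12y.

Since d/dx[F] = ∂F/∂x + (∂F/∂y)·y' = 0, solve for y':
  (∂F/∂y)·y' = -∂F/∂x
  dy/dx = -(∂F/∂x)/(∂F/∂y) = -(14x + y)/(x + 12y) = (-14x - y)/(x + 12y)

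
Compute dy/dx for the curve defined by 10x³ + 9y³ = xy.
Differentiate both sides with respect to x, treating y as y(x). By the chain rule, any term containing y contributes a factor of y' = dy/dx when we differentiate it.

Move every term to one side and write the relation as F(x, y) = 0. Term by term,
  d/dx[10x^3] = 30x^2
  d/dx[-xy] = -x·y' - y
  d/dx[9y^3] = 27y^2·y'

The pieces without y' make up ∂F/∂x and the coefficient of y' is ∂F/∂y:
  ∂F/∂x = 30x^2 - y,
  ∂F/∂y = -x + 27y^2.

Since d/dx[F] = ∂F/∂x + (∂F/∂y)·y' = 0, solve for y':
  (∂F/∂y)·y' = -∂F/∂x
  dy/dx = -(∂F/∂x)/(∂F/∂y) = -(30x^2 - y)/(-x + 27y^2) = (30x^2 - y)/(x - 27y^2)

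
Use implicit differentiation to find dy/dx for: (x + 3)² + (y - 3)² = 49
Apply d/dx to both sides, remembering that y depends on x. Each occurrence of y therefore brings in a y' = dy/dx via the chain rule.

With F(x, y) equal to the left-hand side minus the right, differentiate F term by term:
  d/dx[(x + 3)^2] = 2x + 6
  d/dx[(y - 3)^2] = 2·y'(y - 3)
  d/dx[-49] = 0
Adding these up, d/dx[F] = 0 becomes
  (2x + 6) + (2y - 6)·y' = 0,
so isolating y',
  dy/dx = -(2x + 6)/(2y - 6) = (-x - 3)/(y - 3)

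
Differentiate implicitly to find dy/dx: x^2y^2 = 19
Differentiate both sides with respect to x, treating y as y(x). By the chain rule, any term containing y contributes a factor of y' = dy/dx when we differentiate it.

Move every term to one side and write the relation as F(x, y) = 0. Term by term,
  d/dx[x^2y^2] = 2x^2y·y' + 2xy^2
  d/dx[-19] = 0

The pieces without y' make up ∂F/∂x and the coefficient of y' is ∂F/∂y:
  ∂F/∂x = 2xy^2,
  ∂F/∂y = 2x^2y.

Since d/dx[F] = ∂F/∂x + (∂F/∂y)·y' = 0, solve for y':
  (∂F/∂y)·y' = -∂F/∂x
  dy/dx = -(∂F/∂x)/(∂F/∂y) = -(2xy^2)/(2x^2y) = -y/x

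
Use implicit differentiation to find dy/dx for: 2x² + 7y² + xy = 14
Differentiate both sides with respect to x, treating y as y(x). By the chain rule, any term containing y contributes a factor of y' = dy/dx when we differentiate it.

Move every term to one side and write the relation as F(x, y) = 0. Term by term,
  d/dx[2x^2] = 4x
  d/dx[xy] = x·y' + y
  d/dx[7y^2] = 14y·y'
  d/dx[-14] = 0

The pieces without y' make up ∂F/∂x and the coefficient of y' is ∂F/∂y:
  ∂F/∂x = 4x + y,
  ∂F/∂y = x + 14y.

Since d/dx[F] = ∂F/∂x + (∂F/∂y)·y' = 0, solve for y':
  (∂F/∂y)·y' = -∂F/∂x
  dy/dx = -(∂F/∂x)/(∂F/∂y) = -(4x + y)/(x + 14y) = (-4x - y)/(x + 14y)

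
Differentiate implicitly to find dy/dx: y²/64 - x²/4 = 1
Apply d/dx to both sides, remembering that y depends on x. Each occurrence of y therefore brings in a y' = dy/dx via the chain rule.

With F(x, y) equal to the left-hand side minus the right, differentiate F term by term:
  d/dx[-x^2/4] = -x/2
  d/dx[y^2/64] = y·y'/32
  d/dx[-1] = 0
Adding these up, d/dx[F] = 0 becomes
  (-x/2) + (y/32)·y' = 0,
so isolating y',
  dy/dx = -(-x/2)/(y/32) = 16x/y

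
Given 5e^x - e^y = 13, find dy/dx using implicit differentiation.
Apply d/dx to both sides, remembering that y depends on x. Each occurrence of y therefore brings in a y' = dy/dx via the chain rule.

With F(x, y) equal to the left-hand side minus the right, differentiate F term by term:
  d/dx[5e^(x)] = 5e^(x)
  d/dx[-e^(y)] = -y'·e^(y)
  d/dx[-13] = 0
Adding these up, d/dx[F] = 0 becomes
  (5e^(x)) + (-e^(y))·y' = 0,
so isolating y',
  dy/dx = -(5e^(x))/(-e^(y)) = 5e^(x - y)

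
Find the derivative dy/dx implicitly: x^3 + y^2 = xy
Differentiate both sides with respect to x, treating y as y(x). By the chain rule, any term containing y contributes a factor of y' = dy/dx when we differentiate it.

Move every term to one side and write the relation as F(x, y) = 0. Term by term,
  d/dx[x^3] = 3x^2
  d/dx[-xy] = -x·y' - y
  d/dx[y^2] = 2y·y'

The pieces without y' make up ∂F/∂x and the coefficient of y' is ∂F/∂y:
  ∂F/∂x = 3x^2 - y,
  ∂F/∂y = -x + 2y.

Since d/dx[F] = ∂F/∂x + (∂F/∂y)·y' = 0, solve for y':
  (∂F/∂y)·y' = -∂F/∂x
  dy/dx = -(∂F/∂x)/(∂F/∂y) = -(3x^2 - y)/(-x + 2y) = (3x^2 - y)/(x - 2y)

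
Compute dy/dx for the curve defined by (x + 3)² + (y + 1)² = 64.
Differentiate both sides with respect to x, treating y as y(x). By the chain rule, any term containing y contributes a factor of y' = dy/dx when we differentiate it.

Move every term to one side and write the relation as F(x, y) = 0. Term by term,
  d/dx[(x + 3)^2] = 2x + 6
  d/dx[(y + 1)^2] = 2·y'(y + 1)
  d/dx[-64] = 0

The pieces without y' make up ∂F/∂x and the coefficient of y' is ∂F/∂y:
  ∂F/∂x = 2x + 6,
  ∂F/∂y = 2y + 2.

Since d/dx[F] = ∂F/∂x + (∂F/∂y)·y' = 0, solve for y':
  (∂F/∂y)·y' = -∂F/∂x
  dy/dx = -(∂F/∂x)/(∂F/∂y) = -(2x + 6)/(2y + 2) = (-x - 3)/(y + 1)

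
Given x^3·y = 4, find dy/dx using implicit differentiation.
Take d/dx of both sides. Since y is implicitly a function of x, the chain rule attaches a y' = dy/dx factor whenever we differentiate through y.

Set F(x, y) = (left side) − (right side), so the curve is F = 0. Differentiating each term of F:
  d/dx[x^3y] = x^3·y' + 3x^2y
  d/dx[-4] = 0

Collecting, the y'-free part is the partial derivative in x and the y' coefficient is the partial derivative in y:
  ∂F/∂x = 3x^2y
  ∂F/∂y = x^3

so d/dx[F(x, y(x))] = ∂F/∂x + (∂F/∂y)·y' = 0. Rearranging,
  dy/dx = -(∂F/∂x)/(∂F/∂y) = -(3x^2y)/(x^3) = -3y/x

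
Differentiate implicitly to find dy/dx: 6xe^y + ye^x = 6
Differentiate both sides with respect to x, treating y as y(x). By the chain rule, any term containing y contributes a factor of y' = dy/dx when we differentiate it.

Move every term to one side and write the relation as F(x, y) = 0. Term by term,
  d/dx[6x·e^(y)] = 6x·y'·e^(y) + 6e^(y)
  d/dx[y·e^(x)] = y·e^(x) + y'·e^(x)
  d/dx[-6] = 0

The pieces without y' make up ∂F/∂x and the coefficient of y' is ∂F/∂y:
  ∂F/∂x = y·e^(x) + 6e^(y),
  ∂F/∂y = 6x·e^(y) + e^(x).

Since d/dx[F] = ∂F/∂x + (∂F/∂y)·y' = 0, solve for y':
  (∂F/∂y)·y' = -∂F/∂x
  dy/dx = -(∂F/∂x)/(∂F/∂y) = -(y·e^(x) + 6e^(y))/(6x·e^(y) + e^(x)) = (-y·e^(x) - 6e^(y))/(6x·e^(y) + e^(x))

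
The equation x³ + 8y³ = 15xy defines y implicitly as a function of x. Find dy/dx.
Take d/dx of both sides. Since y is implicitly a function of x, the chain rule attaches a y' = dy/dx factor whenever we differentiate through y.

Set F(x, y) = (left side) − (right side), so the curve is F = 0. Differentiating each term of F:
  d/dx[x^3] = 3x^2
  d/dx[-15xy] = -15x·y' - 15y
  d/dx[8y^3] = 24y^2·y'

Collecting, the y'-free part is the partial derivative in x and the y' coefficient is the partial derivative in y:
  ∂F/∂x = 3x^2 - 15y
  ∂F/∂y = -15x + 24y^2

so d/dx[F(x, y(x))] = ∂F/∂x + (∂F/∂y)·y' = 0. Rearranging,
  dy/dx = -(∂F/∂x)/(∂F/∂y) = -(3x^2 - 15y)/(-15x + 24y^2) = (x^2 - 5y)/(5x - 8y^2)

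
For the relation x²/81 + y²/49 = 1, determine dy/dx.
Differentiate the relation implicitly: treat y = y(x) and apply the chain rule, so every y-derivative picks up a y' = dy/dx factor.

With everything moved to the left-hand side, differentiate term by term:
  d/dx[x^2/81] = 2x/81
  d/dx[y^2/49] = 2y·y'/49
  d/dx[-1] = 0

Separating the contributions that come from x directly and those that come through y:
  without y':      2x/81
  multiplying y':  2y/49

so (2x/81) + (2y/49)·y' = 0, and therefore
  dy/dx = -(2x/81)/(2y/49) = -49x/(81y)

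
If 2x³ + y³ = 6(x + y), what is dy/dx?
Take d/dx of both sides. Since y is implicitly a function of x, the chain rule attaches a y' = dy/dx factor whenever we differentiate through y.

Set F(x, y) = (left side) − (right side), so the curve is F = 0. Differentiating each term of F:
  d/dx[2x^3] = 6x^2
  d/dx[-6x] = -6
  d/dx[y^3] = 3y^2·y'
  d/dx[-6y] = -6·y'

Collecting, the y'-free part is the partial derivative in x and the y' coefficient is the partial derivative in y:
  ∂F/∂x = 6x^2 - 6
  ∂F/∂y = 3y^2 - 6

so d/dx[F(x, y(x))] = ∂F/∂x + (∂F/∂y)·y' = 0. Rearranging,
  dy/dx = -(∂F/∂x)/(∂F/∂y) = -(6x^2 - 6)/(3y^2 - 6) = 2(1 - x^2)/(y^2 - 2)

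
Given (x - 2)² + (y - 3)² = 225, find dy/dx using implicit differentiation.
Apply d/dx to both sides, remembering that y depends on x. Each occurrence of y therefore brings in a y' = dy/dx via the chain rule.

With F(x, y) equal to the left-hand side minus the right, differentiate F term by term:
  d/dx[(x - 2)^2] = 2x - 4
  d/dx[(y - 3)^2] = 2·y'(y - 3)
  d/dx[-225] = 0
Adding these up, d/dx[F] = 0 becomes
  (2x - 4) + (2y - 6)·y' = 0,
so isolating y',
  dy/dx = -(2x - 4)/(2y - 6) = (2 - x)/(y - 3)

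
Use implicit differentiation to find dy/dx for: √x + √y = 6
Apply d/dx to both sides, remembering that y depends on x. Each occurrence of y therefore brings in a y' = dy/dx via the chain rule.

With F(x, y) equal to the left-hand side minus the right, differentiate F term by term:
  d/dx[√(x)] = 1/(2√(x))
  d/dx[√(y)] = y'/(2√(y))
  d/dx[-6] = 0
Adding these up, d/dx[F] = 0 becomes
  (1/(2√(x))) + (1/(2√(y)))·y' = 0,
so isolating y',
  dy/dx = -(1/(2√(x)))/(1/(2√(y))) = -√(y)/√(x)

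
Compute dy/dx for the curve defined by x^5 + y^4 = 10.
Differentiate both sides with respect to x, treating y as y(x). By the chain rule, any term containing y contributes a factor of y' = dy/dx when we differentiate it.

Move every term to one side and write the relation as F(x, y) = 0. Term by term,
  d/dx[x^5] = 5x^4
  d/dx[y^4] = 4y^3·y'
  d/dx[-10] = 0

The pieces without y' make up ∂F/∂x and the coefficient of y' is ∂F/∂y:
  ∂F/∂x = 5x^4,
  ∂F/∂y = 4y^3.

Since d/dx[F] = ∂F/∂x + (∂F/∂y)·y' = 0, solve for y':
  (∂F/∂y)·y' = -∂F/∂x
  dy/dx = -(∂F/∂x)/(∂F/∂y) = -(5x^4)/(4y^3) = -5x^4/(4y^3)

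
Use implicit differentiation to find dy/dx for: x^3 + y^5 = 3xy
Apply d/dx to both sides, remembering that y depends on x. Each occurrence of y therefore brings in a y' = dy/dx via the chain rule.

With F(x, y) equal to the left-hand side minus the right, differentiate F term by term:
  d/dx[x^3] = 3x^2
  d/dx[-3xy] = -3x·y' - 3y
  d/dx[y^5] = 5y^4·y'
Adding these up, d/dx[F] = 0 becomes
  (3x^2 - 3y) + (-3x + 5y^4)·y' = 0,
so isolating y',
  dy/dx = -(3x^2 - 3y)/(-3x + 5y^4) = 3(x^2 - y)/(3x - 5y^4)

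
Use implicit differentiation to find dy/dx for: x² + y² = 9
Apply d/dx to both sides, remembering that y depends on x. Each occurrence of y therefore brings in a y' = dy/dx via the chain rule.

With F(x, y) equal to the left-hand side minus the right, differentiate F term by term:
  d/dx[x^2] = 2x
  d/dx[y^2] = 2y·y'
  d/dx[-9] = 0
Adding these up, d/dx[F] = 0 becomes
  (2x) + (2y)·y' = 0,
so isolating y',
  dy/dx = -(2x)/(2y) = -x/y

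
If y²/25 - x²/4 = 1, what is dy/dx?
Differentiate both sides with respect to x, treating y as y(x). By the chain rule, any term containing y contributes a factor of y' = dy/dx when we differentiate it.

Move every term to one side and write the relation as F(x, y) = 0. Term by term,
  d/dx[-x^2/4] = -x/2
  d/dx[y^2/25] = 2y·y'/25
  d/dx[-1] = 0

The pieces without y' make up ∂F/∂x and the coefficient of y' is ∂F/∂y:
  ∂F/∂x = -x/2,
  ∂F/∂y = 2y/25.

Since d/dx[F] = ∂F/∂x + (∂F/∂y)·y' = 0, solve for y':
  (∂F/∂y)·y' = -∂F/∂x
  dy/dx = -(∂F/∂x)/(∂F/∂y) = -(-x/2)/(2y/25) = 25x/(4y)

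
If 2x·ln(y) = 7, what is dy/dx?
Differentiate both sides with respect to x, treating y as y(x). By the chain rule, any term containing y contributes a factor of y' = dy/dx when we differentiate it.

Move every term to one side and write the relation as F(x, y) = 0. Term by term,
  d/dx[2x·ln(y)] = 2x·y'/y + 2ln(y)
  d/dx[-7] = 0

The pieces without y' make up ∂F/∂x and the coefficient of y' is ∂F/∂y:
  ∂F/∂x = 2ln(y),
  ∂F/∂y = 2x/y.

Since d/dx[F] = ∂F/∂x + (∂F/∂y)·y' = 0, solve for y':
  (∂F/∂y)·y' = -∂F/∂x
  dy/dx = -(∂F/∂x)/(∂F/∂y) = -(2ln(y))/(2x/y) = -y·ln(y)/x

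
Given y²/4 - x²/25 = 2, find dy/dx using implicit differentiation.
Differentiate both sides with respect to x, treating y as y(x). By the chain rule, any term containing y contributes a factor of y' = dy/dx when we differentiate it.

Move every term to one side and write the relation as F(x, y) = 0. Term by term,
  d/dx[-x^2/25] = -2x/25
  d/dx[y^2/4] = y·y'/2
  d/dx[-2] = 0

The pieces without y' make up ∂F/∂x and the coefficient of y' is ∂F/∂y:
  ∂F/∂x = -2x/25,
  ∂F/∂y = y/2.

Since d/dx[F] = ∂F/∂x + (∂F/∂y)·y' = 0, solve for y':
  (∂F/∂y)·y' = -∂F/∂x
  dy/dx = -(∂F/∂x)/(∂F/∂y) = -(-2x/25)/(y/2) = 4x/(25y)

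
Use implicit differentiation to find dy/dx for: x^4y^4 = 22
Take d/dx of both sides. Since y is implicitly a function of x, the chain rule attaches a y' = dy/dx factor whenever we differentiate through y.

Set F(x, y) = (left side) − (right side), so the curve is F = 0. Differentiating each term of F:
  d/dx[x^4y^4] = 4x^4y^3·y' + 4x^3y^4
  d/dx[-22] = 0

Collecting, the y'-free part is the partial derivative in x and the y' coefficient is the partial derivative in y:
  ∂F/∂x = 4x^3y^4
  ∂F/∂y = 4x^4y^3

so d/dx[F(x, y(x))] = ∂F/∂x + (∂F/∂y)·y' = 0. Rearranging,
  dy/dx = -(∂F/∂x)/(∂F/∂y) = -(4x^3y^4)/(4x^4y^3) = -y/x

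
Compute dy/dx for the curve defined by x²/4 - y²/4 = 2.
Apply d/dx to both sides, remembering that y depends on x. Each occurrence of y therefore brings in a y' = dy/dx via the chain rule.

With F(x, y) equal to the left-hand side minus the right, differentiate F term by term:
  d/dx[x^2/4] = x/2
  d/dx[-y^2/4] = -y·y'/2
  d/dx[-2] = 0
Adding these up, d/dx[F] = 0 becomes
  (x/2) + (-y/2)·y' = 0,
so isolating y',
  dy/dx = -(x/2)/(-y/2) = x/y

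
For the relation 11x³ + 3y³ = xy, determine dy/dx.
Apply d/dx to both sides, remembering that y depends on x. Each occurrence of y therefore brings in a y' = dy/dx via the chain rule.

With F(x, y) equal to the left-hand side minus the right, differentiate F term by term:
  d/dx[11x^3] = 33x^2
  d/dx[-xy] = -x·y' - y
  d/dx[3y^3] = 9y^2·y'
Adding these up, d/dx[F] = 0 becomes
  (33x^2 - y) + (-x + 9y^2)·y' = 0,
so isolating y',
  dy/dx = -(33x^2 - y)/(-x + 9y^2) = (33x^2 - y)/(x - 9y^2)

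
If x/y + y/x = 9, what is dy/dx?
Differentiate both sides with respect to x, treating y as y(x). By the chain rule, any term containing y contributes a factor of y' = dy/dx when we differentiate it.

Move every term to one side and write the relation as F(x, y) = 0. Term by term,
  d/dx[x/y] = -x·y'/y^2 + 1/y
  d/dx[y/x] = y'/x - y/x^2
  d/dx[-9] = 0

The pieces without y' make up ∂F/∂x and the coefficient of y' is ∂F/∂y:
  ∂F/∂x = 1/y - y/x^2,
  ∂F/∂y = -x/y^2 + 1/x.

Since d/dx[F] = ∂F/∂x + (∂F/∂y)·y' = 0, solve for y':
  (∂F/∂y)·y' = -∂F/∂x
  dy/dx = -(∂F/∂x)/(∂F/∂y) = -(1/y - y/x^2)/(-x/y^2 + 1/x)
        = -((x - y)(x + y)/(x^2y))/(-(x - y)(x + y)/(xy^2)) = y/x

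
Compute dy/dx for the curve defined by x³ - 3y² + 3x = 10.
Differentiate both sides with respect to x, treating y as y(x). By the chain rule, any term containing y contributes a factor of y' = dy/dx when we differentiate it.

Move every term to one side and write the relation as F(x, y) = 0. Term by term,
  d/dx[x^3] = 3x^2
  d/dx[3x] = 3
  d/dx[-3y^2] = -6y·y'
  d/dx[-10] = 0

The pieces without y' make up ∂F/∂x and the coefficient of y' is ∂F/∂y:
  ∂F/∂x = 3x^2 + 3,
  ∂F/∂y = -6y.

Since d/dx[F] = ∂F/∂x + (∂F/∂y)·y' = 0, solve for y':
  (∂F/∂y)·y' = -∂F/∂x
  dy/dx = -(∂F/∂x)/(∂F/∂y) = -(3x^2 + 3)/(-6y) = (x^2 + 1)/(2y)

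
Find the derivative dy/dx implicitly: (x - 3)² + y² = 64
Differentiate the relation implicitly: treat y = y(x) and apply the chain rule, so every y-derivative picks up a y' = dy/dx factor.

With everything moved to the left-hand side, differentiate term by term:
  d/dx[y^2] = 2y·y'
  d/dx[(x - 3)^2] = 2x - 6
  d/dx[-64] = 0

Separating the contributions that come from x directly and those that come through y:
  without y':      2x - 6
  multiplying y':  2y

so (2x - 6) + (2y)·y' = 0, and therefore
  dy/dx = -(2x - 6)/(2y) = (3 - x)/y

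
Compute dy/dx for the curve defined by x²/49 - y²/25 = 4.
Differentiate the relation implicitly: treat y = y(x) and apply the chain rule, so every y-derivative picks up a y' = dy/dx factor.

With everything moved to the left-hand side, differentiate term by term:
  d/dx[x^2/49] = 2x/49
  d/dx[-y^2/25] = -2y·y'/25
  d/dx[-4] = 0

Separating the contributions that come from x directly and those that come through y:
  without y':      2x/49
  multiplying y':  -2y/25

so (2x/49) + (-2y/25)·y' = 0, and therefore
  dy/dx = -(2x/49)/(-2y/25) = 25x/(49y)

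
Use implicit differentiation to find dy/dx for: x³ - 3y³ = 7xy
Differentiate both sides with respect to x, treating y as y(x). By the chain rule, any term containing y contributes a factor of y' = dy/dx when we differentiate it.

Move every term to one side and write the relation as F(x, y) = 0. Term by term,
  d/dx[x^3] = 3x^2
  d/dx[-7xy] = -7x·y' - 7y
  d/dx[-3y^3] = -9y^2·y'

The pieces without y' make up ∂F/∂x and the coefficient of y' is ∂F/∂y:
  ∂F/∂x = 3x^2 - 7y,
  ∂F/∂y = -7x - 9y^2.

Since d/dx[F] = ∂F/∂x + (∂F/∂y)·y' = 0, solve for y':
  (∂F/∂y)·y' = -∂F/∂x
  dy/dx = -(∂F/∂x)/(∂F/∂y) = -(3x^2 - 7y)/(-7x - 9y^2) = (3x^2 - 7y)/(7x + 9y^2)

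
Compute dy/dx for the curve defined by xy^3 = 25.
Differentiate both sides with respect to x, treating y as y(x). By the chain rule, any term containing y contributes a factor of y' = dy/dx when we differentiate it.

Move every term to one side and write the relation as F(x, y) = 0. Term by term,
  d/dx[xy^3] = 3xy^2·y' + y^3
  d/dx[-25] = 0

The pieces without y' make up ∂F/∂x and the coefficient of y' is ∂F/∂y:
  ∂F/∂x = y^3,
  ∂F/∂y = 3xy^2.

Since d/dx[F] = ∂F/∂x + (∂F/∂y)·y' = 0, solve for y':
  (∂F/∂y)·y' = -∂F/∂x
  dy/dx = -(∂F/∂x)/(∂F/∂y) = -(y^3)/(3xy^2) = -y/(3x)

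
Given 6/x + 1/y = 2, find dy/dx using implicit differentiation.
Take d/dx of both sides. Since y is implicitly a function of x, the chain rule attaches a y' = dy/dx factor whenever we differentiate through y.

Set F(x, y) = (left side) − (right side), so the curve is F = 0. Differentiating each term of F:
  d/dx[1/y] = -y'/y^2
  d/dx[6/x] = -6/x^2
  d/dx[-2] = 0

Collecting, the y'-free part is the partial derivative in x and the y' coefficient is the partial derivative in y:
  ∂F/∂x = -6/x^2
  ∂F/∂y = -1/y^2

so d/dx[F(x, y(x))] = ∂F/∂x + (∂F/∂y)·y' = 0. Rearranging,
  dy/dx = -(∂F/∂x)/(∂F/∂y) = -(-6/x^2)/(-1/y^2) = -6y^2/x^2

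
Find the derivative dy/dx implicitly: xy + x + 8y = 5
Apply d/dx to both sides, remembering that y depends on x. Each occurrence of y therefore brings in a y' = dy/dx via the chain rule.

With F(x, y) equal to the left-hand side minus the right, differentiate F term by term:
  d/dx[xy] = x·y' + y
  d/dx[x] = 1
  d/dx[8y] = 8·y'
  d/dx[-5] = 0
Adding these up, d/dx[F] = 0 becomes
  (y + 1) + (x + 8)·y' = 0,
so isolating y',
  dy/dx = -(y + 1)/(x + 8) = (-y - 1)/(x + 8)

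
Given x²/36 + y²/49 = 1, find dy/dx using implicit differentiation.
Take d/dx of both sides. Since y is implicitly a function of x, the chain rule attaches a y' = dy/dx factor whenever we differentiate through y.

Set F(x, y) = (left side) − (right side), so the curve is F = 0. Differentiating each term of F:
  d/dx[x^2/36] = x/18
  d/dx[y^2/49] = 2y·y'/49
  d/dx[-1] = 0

Collecting, the y'-free part is the partial derivative in x and the y' coefficient is the partial derivative in y:
  ∂F/∂x = x/18
  ∂F/∂y = 2y/49

so d/dx[F(x, y(x))] = ∂F/∂x + (∂F/∂y)·y' = 0. Rearranging,
  dy/dx = -(∂F/∂x)/(∂F/∂y) = -(x/18)/(2y/49) = -49x/(36y)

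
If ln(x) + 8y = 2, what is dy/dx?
Take d/dx of both sides. Since y is implicitly a function of x, the chain rule attaches a y' = dy/dx factor whenever we differentiate through y.

Set F(x, y) = (left side) − (right side), so the curve is F = 0. Differentiating each term of F:
  d/dx[8y] = 8·y'
  d/dx[ln(x)] = 1/x
  d/dx[-2] = 0

Collecting, the y'-free part is the partial derivative in x and the y' coefficient is the partial derivative in y:
  ∂F/∂x = 1/x
  ∂F/∂y = 8

so d/dx[F(x, y(x))] = ∂F/∂x + (∂F/∂y)·y' = 0. Rearranging,
  dy/dx = -(∂F/∂x)/(∂F/∂y) = -(1/x)/(8) = -1/(8x)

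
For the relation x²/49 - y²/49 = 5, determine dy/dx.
Apply d/dx to both sides, remembering that y depends on x. Each occurrence of y therefore brings in a y' = dy/dx via the chain rule.

With F(x, y) equal to the left-hand side minus the right, differentiate F term by term:
  d/dx[x^2/49] = 2x/49
  d/dx[-y^2/49] = -2y·y'/49
  d/dx[-5] = 0
Adding these up, d/dx[F] = 0 becomes
  (2x/49) + (-2y/49)·y' = 0,
so isolating y',
  dy/dx = -(2x/49)/(-2y/49) = x/y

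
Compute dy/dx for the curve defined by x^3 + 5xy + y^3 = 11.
Differentiate the relation implicitly: treat y = y(x) and apply the chain rule, so every y-derivative picks up a y' = dy/dx factor.

With everything moved to the left-hand side, differentiate term by term:
  d/dx[x^3] = 3x^2
  d/dx[5xy] = 5x·y' + 5y
  d/dx[y^3] = 3y^2·y'
  d/dx[-11] = 0

Separating the contributions that come from x directly and those that come through y:
  without y':      3x^2 + 5y
  multiplying y':  5x + 3y^2

so (3x^2 + 5y) + (5x + 3y^2)·y' = 0, and therefore
  dy/dx = -(3x^2 + 5y)/(5x + 3y^2) = (-3x^2 - 5y)/(5x + 3y^2)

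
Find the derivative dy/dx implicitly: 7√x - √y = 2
Take d/dx of both sides. Since y is implicitly a function of x, the chain rule attaches a y' = dy/dx factor whenever we differentiate through y.

Set F(x, y) = (left side) − (right side), so the curve is F = 0. Differentiating each term of F:
  d/dx[7√(x)] = 7/(2√(x))
  d/dx[-√(y)] = -y'/(2√(y))
  d/dx[-2] = 0

Collecting, the y'-free part is the partial derivative in x and the y' coefficient is the partial derivative in y:
  ∂F/∂x = 7/(2√(x))
  ∂F/∂y = -1/(2√(y))

so d/dx[F(x, y(x))] = ∂F/∂x + (∂F/∂y)·y' = 0. Rearranging,
  dy/dx = -(∂F/∂x)/(∂F/∂y) = -(7/(2√(x)))/(-1/(2√(y))) = 7√(y)/√(x)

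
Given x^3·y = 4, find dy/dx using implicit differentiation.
Differentiate the relation implicitly: treat y = y(x) and apply the chain rule, so every y-derivative picks up a y' = dy/dx factor.

With everything moved to the left-hand side, differentiate term by term:
  d/dx[x^3y] = x^3·y' + 3x^2y
  d/dx[-4] = 0

Separating the contributions that come from x directly and those that come through y:
  without y':      3x^2y
  multiplying y':  x^3

so (3x^2y) + (x^3)·y' = 0, and therefore
  dy/dx = -(3x^2y)/(x^3) = -3y/x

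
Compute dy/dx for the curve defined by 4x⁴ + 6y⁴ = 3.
Differentiate the relation implicitly: treat y = y(x) and apply the chain rule, so every y-derivative picks up a y' = dy/dx factor.

With everything moved to the left-hand side, differentiate term by term:
  d/dx[4x^4] = 16x^3
  d/dx[6y^4] = 24y^3·y'
  d/dx[-3] = 0

Separating the contributions that come from x directly and those that come through y:
  without y':      16x^3
  multiplying y':  24y^3

so (16x^3) + (24y^3)·y' = 0, and therefore
  dy/dx = -(16x^3)/(24y^3) = -2x^3/(3y^3)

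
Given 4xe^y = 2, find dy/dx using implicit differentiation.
Apply d/dx to both sides, remembering that y depends on x. Each occurrence of y therefore brings in a y' = dy/dx via the chain rule.

With F(x, y) equal to the left-hand side minus the right, differentiate F term by term:
  d/dx[4x·e^(y)] = 4x·y'·e^(y) + 4e^(y)
  d/dx[-2] = 0
Adding these up, d/dx[F] = 0 becomes
  (4e^(y)) + (4x·e^(y))·y' = 0,
so isolating y',
  dy/dx = -(4e^(y))/(4x·e^(y)) = -1/x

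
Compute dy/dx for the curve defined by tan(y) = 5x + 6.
Differentiate both sides with respect to x, treating y as y(x). By the chain rule, any term containing y contributes a factor of y' = dy/dx when we differentiate it.

Move every term to one side and write the relation as F(x, y) = 0. Term by term,
  d/dx[-5x] = -5
  d/dx[tan(y)] = y'(tan(y)^2 + 1)
  d/dx[-6] = 0

The pieces without y' make up ∂F/∂x and the coefficient of y' is ∂F/∂y:
  ∂F/∂x = -5,
  ∂F/∂y = tan(y)^2 + 1.

Since d/dx[F] = ∂F/∂x + (∂F/∂y)·y' = 0, solve for y':
  (∂F/∂y)·y' = -∂F/∂x
  dy/dx = -(∂F/∂x)/(∂F/∂y) = -(-5)/(tan(y)^2 + 1) = 5cos(y)^2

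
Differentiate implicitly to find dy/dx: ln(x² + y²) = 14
Differentiate the relation implicitly: treat y = y(x) and apply the chain rule, so every y-derivative picks up a y' = dy/dx factor.

With everything moved to the left-hand side, differentiate term by term:
  d/dx[ln(x^2 + y^2)] = (2x + 2y·y')/(x^2 + y^2)
  d/dx[-14] = 0

Separating the contributions that come from x directly and those that come through y:
  without y':      2x/(x^2 + y^2)
  multiplying y':  2y/(x^2 + y^2)

so (2x/(x^2 + y^2)) + (2y/(x^2 + y^2))·y' = 0, and therefore
  dy/dx = -(2x/(x^2 + y^2))/(2y/(x^2 + y^2)) = -x/y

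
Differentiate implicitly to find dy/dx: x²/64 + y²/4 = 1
Apply d/dx to both sides, remembering that y depends on x. Each occurrence of y therefore brings in a y' = dy/dx via the chain rule.

With F(x, y) equal to the left-hand side minus the right, differentiate F term by term:
  d/dx[x^2/64] = x/32
  d/dx[y^2/4] = y·y'/2
  d/dx[-1] = 0
Adding these up, d/dx[F] = 0 becomes
  (x/32) + (y/2)·y' = 0,
so isolating y',
  dy/dx = -(x/32)/(y/2) = -x/(16y)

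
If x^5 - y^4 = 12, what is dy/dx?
Take d/dx of both sides. Since y is implicitly a function of x, the chain rule attaches a y' = dy/dx factor whenever we differentiate through y.

Set F(x, y) = (left side) − (right side), so the curve is F = 0. Differentiating each term of F:
  d/dx[x^5] = 5x^4
  d/dx[-y^4] = -4y^3·y'
  d/dx[-12] = 0

Collecting, the y'-free part is the partial derivative in x and the y' coefficient is the partial derivative in y:
  ∂F/∂x = 5x^4
  ∂F/∂y = -4y^3

so d/dx[F(x, y(x))] = ∂F/∂x + (∂F/∂y)·y' = 0. Rearranging,
  dy/dx = -(∂F/∂x)/(∂F/∂y) = -(5x^4)/(-4y^3) = 5x^4/(4y^3)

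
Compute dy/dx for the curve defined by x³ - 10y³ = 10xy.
Take d/dx of both sides. Since y is implicitly a function of x, the chain rule attaches a y' = dy/dx factor whenever we differentiate through y.

Set F(x, y) = (left side) − (right side), so the curve is F = 0. Differentiating each term of F:
  d/dx[x^3] = 3x^2
  d/dx[-10xy] = -10x·y' - 10y
  d/dx[-10y^3] = -30y^2·y'

Collecting, the y'-free part is the partial derivative in x and the y' coefficient is the partial derivative in y:
  ∂F/∂x = 3x^2 - 10y
  ∂F/∂y = -10x - 30y^2

so d/dx[F(x, y(x))] = ∂F/∂x + (∂F/∂y)·y' = 0. Rearranging,
  dy/dx = -(∂F/∂x)/(∂F/∂y) = -(3x^2 - 10y)/(-10x - 30y^2) = (3x^2/10 - y)/(x + 3y^2)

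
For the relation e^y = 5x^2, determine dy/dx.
Apply d/dx to both sides, remembering that y depends on x. Each occurrence of y therefore brings in a y' = dy/dx via the chain rule.

With F(x, y) equal to the left-hand side minus the right, differentiate F term by term:
  d/dx[-5x^2] = -10x
  d/dx[e^(y)] = y'·e^(y)
Adding these up, d/dx[F] = 0 becomes
  (-10x) + (e^(y))·y' = 0,
so isolating y',
  dy/dx = -(-10x)/(e^(y)) = 10x·e^(-y)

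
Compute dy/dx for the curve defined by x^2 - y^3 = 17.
Take d/dx of both sides. Since y is implicitly a function of x, the chain rule attaches a y' = dy/dx factor whenever we differentiate through y.

Set F(x, y) = (left side) − (right side), so the curve is F = 0. Differentiating each term of F:
  d/dx[x^2] = 2x
  d/dx[-y^3] = -3y^2·y'
  d/dx[-17] = 0

Collecting, the y'-free part is the partial derivative in x and the y' coefficient is the partial derivative in y:
  ∂F/∂x = 2x
  ∂F/∂y = -3y^2

so d/dx[F(x, y(x))] = ∂F/∂x + (∂F/∂y)·y' = 0. Rearranging,
  dy/dx = -(∂F/∂x)/(∂F/∂y) = -(2x)/(-3y^2) = 2x/(3y^2)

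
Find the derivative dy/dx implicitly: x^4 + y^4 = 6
Differentiate the relation implicitly: treat y = y(x) and apply the chain rule, so every y-derivative picks up a y' = dy/dx factor.

With everything moved to the left-hand side, differentiate term by term:
  d/dx[x^4] = 4x^3
  d/dx[y^4] = 4y^3·y'
  d/dx[-6] = 0

Separating the contributions that come from x directly and those that come through y:
  without y':      4x^3
  multiplying y':  4y^3

so (4x^3) + (4y^3)·y' = 0, and therefore
  dy/dx = -(4x^3)/(4y^3) = -x^3/y^3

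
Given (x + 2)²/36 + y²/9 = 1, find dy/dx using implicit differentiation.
Apply d/dx to both sides, remembering that y depends on x. Each occurrence of y therefore brings in a y' = dy/dx via the chain rule.

With F(x, y) equal to the left-hand side minus the right, differentiate F term by term:
  d/dx[y^2/9] = 2y·y'/9
  d/dx[(x + 2)^2/36] = x/18 + 1/9
  d/dx[-1] = 0
Adding these up, d/dx[F] = 0 becomes
  (x/18 + 1/9) + (2y/9)·y' = 0,
so isolating y',
  dy/dx = -(x/18 + 1/9)/(2y/9)
        = -((x + 2)/18)/(2y/9) = (-x - 2)/(4y)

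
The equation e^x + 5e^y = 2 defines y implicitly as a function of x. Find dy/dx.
Differentiate the relation implicitly: treat y = y(x) and apply the chain rule, so every y-derivative picks up a y' = dy/dx factor.

With everything moved to the left-hand side, differentiate term by term:
  d/dx[e^(x)] = e^(x)
  d/dx[5e^(y)] = 5·y'·e^(y)
  d/dx[-2] = 0

Separating the contributions that come from x directly and those that come through y:
  without y':      e^(x)
  multiplying y':  5e^(y)

so (e^(x)) + (5e^(y))·y' = 0, and therefore
  dy/dx = -(e^(x))/(5e^(y)) = -e^(x - y)/5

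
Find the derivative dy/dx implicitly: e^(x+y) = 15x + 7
Differentiate both sides with respect to x, treating y as y(x). By the chain rule, any term containing y contributes a factor of y' = dy/dx when we differentiate it.

Move every term to one side and write the relation as F(x, y) = 0. Term by term,
  d/dx[-15x] = -15
  d/dx[e^(x + y)] = (y' + 1)·e^(x + y)
  d/dx[-7] = 0

The pieces without y' make up ∂F/∂x and the coefficient of y' is ∂F/∂y:
  ∂F/∂x = e^(x + y) - 15,
  ∂F/∂y = e^(x + y).

Since d/dx[F] = ∂F/∂x + (∂F/∂y)·y' = 0, solve for y':
  (∂F/∂y)·y' = -∂F/∂x
  dy/dx = -(∂F/∂x)/(∂F/∂y) = -(e^(x + y) - 15)/(e^(x + y)) = 15e^(-x - y) - 1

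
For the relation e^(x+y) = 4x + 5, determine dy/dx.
Differentiate the relation implicitly: treat y = y(x) and apply the chain rule, so every y-derivative picks up a y' = dy/dx factor.

With everything moved to the left-hand side, differentiate term by term:
  d/dx[-4x] = -4
  d/dx[e^(x + y)] = (y' + 1)·e^(x + y)
  d/dx[-5] = 0

Separating the contributions that come from x directly and those that come through y:
  without y':      e^(x + y) - 4
  multiplying y':  e^(x + y)

so (e^(x + y) - 4) + (e^(x + y))·y' = 0, and therefore
  dy/dx = -(e^(x + y) - 4)/(e^(x + y)) = 4e^(-x - y) - 1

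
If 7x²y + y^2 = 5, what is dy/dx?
Apply d/dx to both sides, remembering that y depends on x. Each occurrence of y therefore brings in a y' = dy/dx via the chain rule.

With F(x, y) equal to the left-hand side minus the right, differentiate F term by term:
  d/dx[7x^2y] = 7x^2·y' + 14xy
  d/dx[y^2] = 2y·y'
  d/dx[-5] = 0
Adding these up, d/dx[F] = 0 becomes
  (14xy) + (7x^2 + 2y)·y' = 0,
so isolating y',
  dy/dx = -(14xy)/(7x^2 + 2y) = -14xy/(7x^2 + 2y)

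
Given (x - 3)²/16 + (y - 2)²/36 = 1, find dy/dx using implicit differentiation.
Differentiate both sides with respect to x, treating y as y(x). By the chain rule, any term containing y contributes a factor of y' = dy/dx when we differentiate it.

Move every term to one side and write the relation as F(x, y) = 0. Term by term,
  d/dx[(x - 3)^2/16] = x/8 - 3/8
  d/dx[(y - 2)^2/36] = y'(y - 2)/18
  d/dx[-1] = 0

The pieces without y' make up ∂F/∂x and the coefficient of y' is ∂F/∂y:
  ∂F/∂x = x/8 - 3/8,
  ∂F/∂y = y/18 - 1/9.

Since d/dx[F] = ∂F/∂x + (∂F/∂y)·y' = 0, solve for y':
  (∂F/∂y)·y' = -∂F/∂x
  dy/dx = -(∂F/∂x)/(∂F/∂y) = -(x/8 - 3/8)/(y/18 - 1/9)
        = -((x - 3)/8)/((y - 2)/18) = 9(3 - x)/(4(y - 2))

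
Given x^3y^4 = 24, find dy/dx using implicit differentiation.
Differentiate both sides with respect to x, treating y as y(x). By the chain rule, any term containing y contributes a factor of y' = dy/dx when we differentiate it.

Move every term to one side and write the relation as F(x, y) = 0. Term by term,
  d/dx[x^3y^4] = 4x^3y^3·y' + 3x^2y^4
  d/dx[-24] = 0

The pieces without y' make up ∂F/∂x and the coefficient of y' is ∂F/∂y:
  ∂F/∂x = 3x^2y^4,
  ∂F/∂y = 4x^3y^3.

Since d/dx[F] = ∂F/∂x + (∂F/∂y)·y' = 0, solve for y':
  (∂F/∂y)·y' = -∂F/∂x
  dy/dx = -(∂F/∂x)/(∂F/∂y) = -(3x^2y^4)/(4x^3y^3) = -3y/(4x)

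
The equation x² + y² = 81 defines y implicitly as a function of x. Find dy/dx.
Differentiate both sides with respect to x, treating y as y(x). By the chain rule, any term containing y contributes a factor of y' = dy/dx when we differentiate it.

Move every term to one side and write the relation as F(x, y) = 0. Term by term,
  d/dx[x^2] = 2x
  d/dx[y^2] = 2y·y'
  d/dx[-81] = 0

The pieces without y' make up ∂F/∂x and the coefficient of y' is ∂F/∂y:
  ∂F/∂x = 2x,
  ∂F/∂y = 2y.

Since d/dx[F] = ∂F/∂x + (∂F/∂y)·y' = 0, solve for y':
  (∂F/∂y)·y' = -∂F/∂x
  dy/dx = -(∂F/∂x)/(∂F/∂y) = -(2x)/(2y) = -x/y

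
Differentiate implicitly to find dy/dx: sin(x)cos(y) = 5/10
Differentiate both sides with respect to x, treating y as y(x). By the chain rule, any term containing y contributes a factor of y' = dy/dx when we differentiate it.

Move every term to one side and write the relation as F(x, y) = 0. Term by term,
  d/dx[sin(x)·cos(y)] = -y'·sin(x)·sin(y) + cos(x)·cos(y)
  d/dx[-1/2] = 0

The pieces without y' make up ∂F/∂x and the coefficient of y' is ∂F/∂y:
  ∂F/∂x = cos(x)·cos(y),
  ∂F/∂y = -sin(x)·sin(y).

Since d/dx[F] = ∂F/∂x + (∂F/∂y)·y' = 0, solve for y':
  (∂F/∂y)·y' = -∂F/∂x
  dy/dx = -(∂F/∂x)/(∂F/∂y) = -(cos(x)·cos(y))/(-sin(x)·sin(y)) = 1/(tan(x)·tan(y))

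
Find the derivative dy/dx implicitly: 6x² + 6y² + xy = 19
Apply d/dx to both sides, remembering that y depends on x. Each occurrence of y therefore brings in a y' = dy/dx via the chain rule.

With F(x, y) equal to the left-hand side minus the right, differentiate F term by term:
  d/dx[6x^2] = 12x
  d/dx[xy] = x·y' + y
  d/dx[6y^2] = 12y·y'
  d/dx[-19] = 0
Adding these up, d/dx[F] = 0 becomes
  (12x + y) + (x + 12y)·y' = 0,
so isolating y',
  dy/dx = -(12x + y)/(x + 12y) = (-12x - y)/(x + 12y)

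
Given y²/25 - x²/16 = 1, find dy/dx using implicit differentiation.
Take d/dx of both sides. Since y is implicitly a function of x, the chain rule attaches a y' = dy/dx factor whenever we differentiate through y.

Set F(x, y) = (left side) − (right side), so the curve is F = 0. Differentiating each term of F:
  d/dx[-x^2/16] = -x/8
  d/dx[y^2/25] = 2y·y'/25
  d/dx[-1] = 0

Collecting, the y'-free part is the partial derivative in x and the y' coefficient is the partial derivative in y:
  ∂F/∂x = -x/8
  ∂F/∂y = 2y/25

so d/dx[F(x, y(x))] = ∂F/∂x + (∂F/∂y)·y' = 0. Rearranging,
  dy/dx = -(∂F/∂x)/(∂F/∂y) = -(-x/8)/(2y/25) = 25x/(16y)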